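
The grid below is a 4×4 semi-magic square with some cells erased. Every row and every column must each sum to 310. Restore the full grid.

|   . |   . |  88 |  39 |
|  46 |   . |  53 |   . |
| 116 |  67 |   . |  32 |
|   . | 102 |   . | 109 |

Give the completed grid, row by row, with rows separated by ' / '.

From row 3, 310 − (116 + 67 + 32) gives (3,3) = 95.
Column 3 needs 310; the known cells sum to 236, so (4,3) = 74.
Column 4 must total 310; the given cells sum to 180, so (2,4) = 130.
From row 2, 310 − (46 + 53 + 130) gives (2,2) = 81.
From row 4, 310 − (102 + 74 + 109) gives (4,1) = 25.
The remaining cell in column 1 is (1,1) = 310 − 187 = 123.
Using column 2: 81 + 67 + 102 + ? → (1,2) = 310 − 250 = 60.

123 60 88 39 / 46 81 53 130 / 116 67 95 32 / 25 102 74 109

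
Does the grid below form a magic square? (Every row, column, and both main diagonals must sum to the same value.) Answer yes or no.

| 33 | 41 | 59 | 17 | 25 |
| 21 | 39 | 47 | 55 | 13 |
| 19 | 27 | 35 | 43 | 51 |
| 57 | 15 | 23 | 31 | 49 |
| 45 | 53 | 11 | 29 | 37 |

Yes

Row 1: 33 + 41 + 59 + 17 + 25 = 175.
Row 2: 21 + 39 + 47 + 55 + 13 = 175.
Row 3: 19 + 27 + 35 + 43 + 51 = 175.
Row 4: 57 + 15 + 23 + 31 + 49 = 175.
Row 5: 45 + 53 + 11 + 29 + 37 = 175.
Column 1: 33 + 21 + 19 + 57 + 45 = 175.
Column 2: 41 + 39 + 27 + 15 + 53 = 175.
Column 3: 59 + 47 + 35 + 23 + 11 = 175.
Column 4: 17 + 55 + 43 + 31 + 29 = 175.
Column 5: 25 + 13 + 51 + 49 + 37 = 175.
Main diagonal: 33 + 39 + 35 + 31 + 37 = 175.
Anti-diagonal: 25 + 55 + 35 + 15 + 45 = 175.
All lines sum to 175.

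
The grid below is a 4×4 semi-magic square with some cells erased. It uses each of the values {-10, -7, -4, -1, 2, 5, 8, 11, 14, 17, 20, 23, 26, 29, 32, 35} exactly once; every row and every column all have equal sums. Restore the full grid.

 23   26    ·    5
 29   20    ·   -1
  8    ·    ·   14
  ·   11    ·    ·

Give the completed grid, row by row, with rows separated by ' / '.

23 26 -4 5 / 29 20 2 -1 / 8 -7 35 14 / -10 11 17 32

The 16 entries sum to 200, so each line sums to 200/4 = 50.
Row 1 needs 50; the known cells sum to 54, so (1,3) = -4.
Row 2: 29 + 20 + (-1) + ? = 50, so (2,3) = 2.
Using column 1: 23 + 29 + 8 + ? → (4,1) = 50 − 60 = -10.
Column 2: 26 + 20 + 11 + ? = 50, so (3,2) = -7.
Column 4: 5 + (-1) + 14 + ? = 50, so (4,4) = 32.
Row 3: 8 + (-7) + 14 + ? = 50, so (3,3) = 35.
The remaining cell in row 4 is (4,3) = 50 − 33 = 17.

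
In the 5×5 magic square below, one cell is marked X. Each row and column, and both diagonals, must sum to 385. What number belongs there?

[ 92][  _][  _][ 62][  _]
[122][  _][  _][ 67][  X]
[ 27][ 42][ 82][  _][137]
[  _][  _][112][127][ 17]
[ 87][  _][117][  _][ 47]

From row 3, 385 − (27 + 42 + 82 + 137) gives (3,4) = 97.
From column 1, 385 − (92 + 122 + 27 + 87) gives (4,1) = 57.
The remaining cell in column 4 is (5,4) = 385 − 353 = 32.
Using main diagonal: 92 + 82 + 127 + 47 + ? → (2,2) = 385 − 348 = 37.
From row 4, 385 − (57 + 112 + 127 + 17) gives (4,2) = 72.
Row 5 must total 385; the given cells sum to 283, so (5,2) = 102.
Column 2 must total 385; the given cells sum to 253, so (1,2) = 132.
From anti-diagonal, 385 − (67 + 82 + 72 + 87) gives (1,5) = 77.
Row 1: 92 + 132 + 62 + 77 + ? = 385, so (1,3) = 22.
Column 3 must total 385; the given cells sum to 333, so (2,3) = 52.
Column 5 needs 385; the known cells sum to 278, so (2,5) = 107.

107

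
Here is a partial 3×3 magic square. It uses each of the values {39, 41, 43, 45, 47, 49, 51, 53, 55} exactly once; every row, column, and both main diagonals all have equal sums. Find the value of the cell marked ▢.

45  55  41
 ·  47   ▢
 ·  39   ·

The 9 entries sum to 423, so each line sums to 423/3 = 141.
Main diagonal needs 141; the known cells sum to 92, so (3,3) = 49.
From anti-diagonal, 141 − (41 + 47) gives (3,1) = 53.
Column 1: 45 + 53 + ? = 141, so (2,1) = 43.
Column 3: 41 + 49 + ? = 141, so (2,3) = 51.

51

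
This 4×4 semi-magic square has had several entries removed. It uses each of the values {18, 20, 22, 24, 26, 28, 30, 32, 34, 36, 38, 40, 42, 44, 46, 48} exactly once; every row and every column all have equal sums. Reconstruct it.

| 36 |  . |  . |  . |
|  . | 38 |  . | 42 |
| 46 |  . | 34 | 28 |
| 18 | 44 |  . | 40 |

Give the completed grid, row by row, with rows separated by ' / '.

36 26 48 22 / 32 38 20 42 / 46 24 34 28 / 18 44 30 40

The 16 entries sum to 528, so each line sums to 528/4 = 132.
Row 3 needs 132; the known cells sum to 108, so (3,2) = 24.
Row 4 must total 132; the given cells sum to 102, so (4,3) = 30.
Column 1 needs 132; the known cells sum to 100, so (2,1) = 32.
From column 2, 132 − (38 + 24 + 44) gives (1,2) = 26.
Column 4: 42 + 28 + 40 + ? = 132, so (1,4) = 22.
Row 1 needs 132; the known cells sum to 84, so (1,3) = 48.
Row 2 needs 132; the known cells sum to 112, so (2,3) = 20.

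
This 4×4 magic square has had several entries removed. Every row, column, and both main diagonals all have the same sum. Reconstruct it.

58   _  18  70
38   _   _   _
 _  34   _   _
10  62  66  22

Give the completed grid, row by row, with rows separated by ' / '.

Row 4 is already complete: 10 + 62 + 66 + 22 = 160, so that is the magic constant.
The remaining cell in row 1 is (1,2) = 160 − 146 = 14.
From column 1, 160 − (58 + 38 + 10) gives (3,1) = 54.
Column 2: 14 + 34 + 62 + ? = 160, so (2,2) = 50.
Main diagonal: 58 + 50 + 22 + ? = 160, so (3,3) = 30.
The remaining cell in anti-diagonal is (2,3) = 160 − 114 = 46.
From row 2, 160 − (38 + 50 + 46) gives (2,4) = 26.
From row 3, 160 − (54 + 34 + 30) gives (3,4) = 42.

58 14 18 70 / 38 50 46 26 / 54 34 30 42 / 10 62 66 22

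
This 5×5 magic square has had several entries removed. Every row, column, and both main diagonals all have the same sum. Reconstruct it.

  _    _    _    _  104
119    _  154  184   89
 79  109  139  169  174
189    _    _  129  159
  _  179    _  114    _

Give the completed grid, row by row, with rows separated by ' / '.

134 164 194 74 104 / 119 124 154 184 89 / 79 109 139 169 174 / 189 94 99 129 159 / 149 179 84 114 144

Row 3 is already complete: 79 + 109 + 139 + 169 + 174 = 670, so that is the magic constant.
Row 2 must total 670; the given cells sum to 546, so (2,2) = 124.
Column 4 must total 670; the given cells sum to 596, so (1,4) = 74.
The remaining cell in column 5 is (5,5) = 670 − 526 = 144.
Main diagonal: 124 + 139 + 129 + 144 + ? = 670, so (1,1) = 134.
Column 1 needs 670; the known cells sum to 521, so (5,1) = 149.
Anti-diagonal: 104 + 184 + 139 + 149 + ? = 670, so (4,2) = 94.
The remaining cell in row 4 is (4,3) = 670 − 571 = 99.
Row 5 must total 670; the given cells sum to 586, so (5,3) = 84.
Column 2: 124 + 109 + 94 + 179 + ? = 670, so (1,2) = 164.
Column 3 must total 670; the given cells sum to 476, so (1,3) = 194.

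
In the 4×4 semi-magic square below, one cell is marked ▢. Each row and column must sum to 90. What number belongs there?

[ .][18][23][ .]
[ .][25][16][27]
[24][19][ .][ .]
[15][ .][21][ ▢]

26

From row 2, 90 − (25 + 16 + 27) gives (2,1) = 22.
Column 1: 22 + 24 + 15 + ? = 90, so (1,1) = 29.
Using column 2: 18 + 25 + 19 + ? → (4,2) = 90 − 62 = 28.
Column 3 must total 90; the given cells sum to 60, so (3,3) = 30.
The remaining cell in row 1 is (1,4) = 90 − 70 = 20.
The remaining cell in row 3 is (3,4) = 90 − 73 = 17.
Row 4: 15 + 28 + 21 + ? = 90, so (4,4) = 26.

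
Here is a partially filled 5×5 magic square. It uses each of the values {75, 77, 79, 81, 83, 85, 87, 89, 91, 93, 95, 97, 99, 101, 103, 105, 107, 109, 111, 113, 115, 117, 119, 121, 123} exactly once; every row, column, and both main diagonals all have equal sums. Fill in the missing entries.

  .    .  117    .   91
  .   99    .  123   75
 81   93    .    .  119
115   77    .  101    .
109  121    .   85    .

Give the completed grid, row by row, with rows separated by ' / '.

103 105 117 79 91 / 87 99 111 123 75 / 81 93 95 107 119 / 115 77 89 101 113 / 109 121 83 85 97

The 25 entries sum to 2475, so each line sums to 2475/5 = 495.
The remaining cell in column 2 is (1,2) = 495 − 390 = 105.
Anti-diagonal: 91 + 123 + 77 + 109 + ? = 495, so (3,3) = 95.
Row 3 needs 495; the known cells sum to 388, so (3,4) = 107.
Column 4: 123 + 107 + 101 + 85 + ? = 495, so (1,4) = 79.
Row 1 needs 495; the known cells sum to 392, so (1,1) = 103.
Column 1 must total 495; the given cells sum to 408, so (2,1) = 87.
Main diagonal: 103 + 99 + 95 + 101 + ? = 495, so (5,5) = 97.
Row 2 must total 495; the given cells sum to 384, so (2,3) = 111.
From row 5, 495 − (109 + 121 + 85 + 97) gives (5,3) = 83.
From column 3, 495 − (117 + 111 + 95 + 83) gives (4,3) = 89.
Column 5 needs 495; the known cells sum to 382, so (4,5) = 113.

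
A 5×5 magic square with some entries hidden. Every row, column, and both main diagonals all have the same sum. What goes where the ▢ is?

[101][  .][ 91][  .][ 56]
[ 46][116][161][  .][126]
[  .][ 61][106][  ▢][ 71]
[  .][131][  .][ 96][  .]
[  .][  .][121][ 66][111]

Main diagonal is complete and sums to 530; that is the magic constant.
Row 2: 46 + 116 + 161 + 126 + ? = 530, so (2,4) = 81.
Using column 3: 91 + 161 + 106 + 121 + ? → (4,3) = 530 − 479 = 51.
From column 5, 530 − (56 + 126 + 71 + 111) gives (4,5) = 166.
From anti-diagonal, 530 − (56 + 81 + 106 + 131) gives (5,1) = 156.
Row 4: 131 + 51 + 96 + 166 + ? = 530, so (4,1) = 86.
The remaining cell in row 5 is (5,2) = 530 − 454 = 76.
Column 1 needs 530; the known cells sum to 389, so (3,1) = 141.
Column 2 must total 530; the given cells sum to 384, so (1,2) = 146.
Row 1 needs 530; the known cells sum to 394, so (1,4) = 136.
Row 3 must total 530; the given cells sum to 379, so (3,4) = 151.

151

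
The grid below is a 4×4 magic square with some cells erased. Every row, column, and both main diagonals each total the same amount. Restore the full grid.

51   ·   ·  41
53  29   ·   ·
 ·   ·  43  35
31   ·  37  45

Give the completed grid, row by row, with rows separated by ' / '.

Main diagonal is already complete: 51 + 29 + 43 + 45 = 168, so that is the magic constant.
Row 4 must total 168; the given cells sum to 113, so (4,2) = 55.
Column 1: 51 + 53 + 31 + ? = 168, so (3,1) = 33.
Column 4 must total 168; the given cells sum to 121, so (2,4) = 47.
Row 2: 53 + 29 + 47 + ? = 168, so (2,3) = 39.
Row 3: 33 + 43 + 35 + ? = 168, so (3,2) = 57.
Column 2: 29 + 57 + 55 + ? = 168, so (1,2) = 27.
The remaining cell in column 3 is (1,3) = 168 − 119 = 49.

51 27 49 41 / 53 29 39 47 / 33 57 43 35 / 31 55 37 45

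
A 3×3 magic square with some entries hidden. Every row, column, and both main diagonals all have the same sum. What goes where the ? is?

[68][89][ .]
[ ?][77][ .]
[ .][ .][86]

Main diagonal is complete and sums to 231; that is the magic constant.
From row 1, 231 − (68 + 89) gives (1,3) = 74.
Using column 2: 89 + 77 + ? → (3,2) = 231 − 166 = 65.
Column 3 must total 231; the given cells sum to 160, so (2,3) = 71.
The remaining cell in anti-diagonal is (3,1) = 231 − 151 = 80.
The remaining cell in row 2 is (2,1) = 231 − 148 = 83.

83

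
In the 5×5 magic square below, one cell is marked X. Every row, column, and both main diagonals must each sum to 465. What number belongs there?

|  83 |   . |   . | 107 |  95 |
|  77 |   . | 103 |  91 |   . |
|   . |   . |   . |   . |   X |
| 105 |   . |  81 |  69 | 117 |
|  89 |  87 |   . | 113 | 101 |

Row 4 needs 465; the known cells sum to 372, so (4,2) = 93.
Using row 5: 89 + 87 + 113 + 101 + ? → (5,3) = 465 − 390 = 75.
Column 1: 83 + 77 + 105 + 89 + ? = 465, so (3,1) = 111.
From column 4, 465 − (107 + 91 + 69 + 113) gives (3,4) = 85.
Anti-diagonal: 95 + 91 + 93 + 89 + ? = 465, so (3,3) = 97.
Column 3 must total 465; the given cells sum to 356, so (1,3) = 109.
Main diagonal: 83 + 97 + 69 + 101 + ? = 465, so (2,2) = 115.
Row 1 must total 465; the given cells sum to 394, so (1,2) = 71.
Row 2 must total 465; the given cells sum to 386, so (2,5) = 79.
Column 2 needs 465; the known cells sum to 366, so (3,2) = 99.
Column 5 needs 465; the known cells sum to 392, so (3,5) = 73.

73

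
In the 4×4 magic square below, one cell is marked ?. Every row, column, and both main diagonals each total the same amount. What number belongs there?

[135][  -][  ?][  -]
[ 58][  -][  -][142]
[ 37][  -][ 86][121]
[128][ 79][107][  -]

Column 1 is complete and sums to 358; that is the magic constant.
Row 3 must total 358; the given cells sum to 244, so (3,2) = 114.
Row 4: 128 + 79 + 107 + ? = 358, so (4,4) = 44.
Column 4: 142 + 121 + 44 + ? = 358, so (1,4) = 51.
Using main diagonal: 135 + 86 + 44 + ? → (2,2) = 358 − 265 = 93.
Anti-diagonal must total 358; the given cells sum to 293, so (2,3) = 65.
From column 2, 358 − (93 + 114 + 79) gives (1,2) = 72.
Column 3 must total 358; the given cells sum to 258, so (1,3) = 100.

100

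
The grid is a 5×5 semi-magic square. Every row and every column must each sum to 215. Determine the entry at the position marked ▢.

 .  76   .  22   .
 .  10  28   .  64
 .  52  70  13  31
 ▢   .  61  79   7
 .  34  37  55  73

The remaining cell in row 3 is (3,1) = 215 − 166 = 49.
Using row 5: 34 + 37 + 55 + 73 + ? → (5,1) = 215 − 199 = 16.
From column 2, 215 − (76 + 10 + 52 + 34) gives (4,2) = 43.
Column 3: 28 + 70 + 61 + 37 + ? = 215, so (1,3) = 19.
From column 4, 215 − (22 + 13 + 79 + 55) gives (2,4) = 46.
Using column 5: 64 + 31 + 7 + 73 + ? → (1,5) = 215 − 175 = 40.
Row 1 needs 215; the known cells sum to 157, so (1,1) = 58.
From row 2, 215 − (10 + 28 + 46 + 64) gives (2,1) = 67.
From row 4, 215 − (43 + 61 + 79 + 7) gives (4,1) = 25.

25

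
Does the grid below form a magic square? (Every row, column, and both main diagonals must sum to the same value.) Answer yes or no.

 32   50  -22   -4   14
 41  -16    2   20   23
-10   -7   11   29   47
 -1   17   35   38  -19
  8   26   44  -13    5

Row 1: 32 + 50 + (-22) + (-4) + 14 = 70.
Row 2: 41 + (-16) + 2 + 20 + 23 = 70.
Row 3: -10 + (-7) + 11 + 29 + 47 = 70.
Row 4: -1 + 17 + 35 + 38 + (-19) = 70.
Row 5: 8 + 26 + 44 + (-13) + 5 = 70.
Column 1: 32 + 41 + (-10) + (-1) + 8 = 70.
Column 2: 50 + (-16) + (-7) + 17 + 26 = 70.
Column 3: -22 + 2 + 11 + 35 + 44 = 70.
Column 4: -4 + 20 + 29 + 38 + (-13) = 70.
Column 5: 14 + 23 + 47 + (-19) + 5 = 70.
Main diagonal: 32 + (-16) + 11 + 38 + 5 = 70.
Anti-diagonal: 14 + 20 + 11 + 17 + 8 = 70.
All lines sum to 70.

Yes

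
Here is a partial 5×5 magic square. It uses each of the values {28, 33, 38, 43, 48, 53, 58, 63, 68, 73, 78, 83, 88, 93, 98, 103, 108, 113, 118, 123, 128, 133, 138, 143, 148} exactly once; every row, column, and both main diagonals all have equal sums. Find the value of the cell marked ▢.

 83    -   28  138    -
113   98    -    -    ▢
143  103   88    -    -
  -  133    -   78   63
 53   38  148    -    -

The 25 entries sum to 2200, so each line sums to 2200/5 = 440.
Column 1 must total 440; the given cells sum to 392, so (4,1) = 48.
Column 2 must total 440; the given cells sum to 372, so (1,2) = 68.
Using main diagonal: 83 + 98 + 88 + 78 + ? → (5,5) = 440 − 347 = 93.
Row 1 needs 440; the known cells sum to 317, so (1,5) = 123.
From row 4, 440 − (48 + 133 + 78 + 63) gives (4,3) = 118.
Row 5: 53 + 38 + 148 + 93 + ? = 440, so (5,4) = 108.
Column 3 needs 440; the known cells sum to 382, so (2,3) = 58.
Anti-diagonal must total 440; the given cells sum to 397, so (2,4) = 43.
Using row 2: 113 + 98 + 58 + 43 + ? → (2,5) = 440 − 312 = 128.

128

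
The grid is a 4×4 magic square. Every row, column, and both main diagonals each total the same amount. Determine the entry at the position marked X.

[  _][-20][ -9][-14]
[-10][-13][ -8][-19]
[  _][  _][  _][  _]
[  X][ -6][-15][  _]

-17

Row 2 is complete and sums to -50; that is the magic constant.
Row 1: -20 + (-9) + (-14) + ? = -50, so (1,1) = -7.
Column 2 needs -50; the known cells sum to -39, so (3,2) = -11.
Column 3 needs -50; the known cells sum to -32, so (3,3) = -18.
Main diagonal needs -50; the known cells sum to -38, so (4,4) = -12.
Using anti-diagonal: -14 + (-8) + (-11) + ? → (4,1) = -50 − (-33) = -17.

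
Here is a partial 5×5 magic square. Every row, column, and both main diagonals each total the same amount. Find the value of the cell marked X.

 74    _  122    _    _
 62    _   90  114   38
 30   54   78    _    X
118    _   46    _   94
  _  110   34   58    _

106

Column 3 is complete and sums to 370; that is the magic constant.
Row 2 needs 370; the known cells sum to 304, so (2,2) = 66.
From column 1, 370 − (74 + 62 + 30 + 118) gives (5,1) = 86.
Row 5: 86 + 110 + 34 + 58 + ? = 370, so (5,5) = 82.
Main diagonal: 74 + 66 + 78 + 82 + ? = 370, so (4,4) = 70.
Row 4 needs 370; the known cells sum to 328, so (4,2) = 42.
Column 2 must total 370; the given cells sum to 272, so (1,2) = 98.
Anti-diagonal must total 370; the given cells sum to 320, so (1,5) = 50.
Row 1 must total 370; the given cells sum to 344, so (1,4) = 26.
Column 4 needs 370; the known cells sum to 268, so (3,4) = 102.
Column 5: 50 + 38 + 94 + 82 + ? = 370, so (3,5) = 106.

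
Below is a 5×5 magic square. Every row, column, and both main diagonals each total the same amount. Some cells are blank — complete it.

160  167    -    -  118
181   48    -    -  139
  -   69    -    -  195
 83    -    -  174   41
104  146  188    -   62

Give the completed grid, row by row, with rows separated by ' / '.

160 167 34 76 118 / 181 48 90 97 139 / 27 69 111 153 195 / 83 125 132 174 41 / 104 146 188 55 62

Column 5 is already complete: 118 + 139 + 195 + 41 + 62 = 555, so that is the magic constant.
Row 5 must total 555; the given cells sum to 500, so (5,4) = 55.
From column 1, 555 − (160 + 181 + 83 + 104) gives (3,1) = 27.
Column 2 needs 555; the known cells sum to 430, so (4,2) = 125.
Using main diagonal: 160 + 48 + 174 + 62 + ? → (3,3) = 555 − 444 = 111.
Anti-diagonal needs 555; the known cells sum to 458, so (2,4) = 97.
Row 2: 181 + 48 + 97 + 139 + ? = 555, so (2,3) = 90.
The remaining cell in row 3 is (3,4) = 555 − 402 = 153.
Row 4: 83 + 125 + 174 + 41 + ? = 555, so (4,3) = 132.
Column 3 needs 555; the known cells sum to 521, so (1,3) = 34.
Column 4 must total 555; the given cells sum to 479, so (1,4) = 76.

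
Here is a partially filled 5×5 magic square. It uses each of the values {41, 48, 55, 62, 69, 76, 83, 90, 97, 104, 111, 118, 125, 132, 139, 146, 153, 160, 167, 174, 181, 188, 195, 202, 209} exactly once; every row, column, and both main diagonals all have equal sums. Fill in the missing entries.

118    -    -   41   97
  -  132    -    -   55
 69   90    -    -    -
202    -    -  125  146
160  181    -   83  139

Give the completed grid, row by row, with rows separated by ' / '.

118 174 195 41 97 / 76 132 153 209 55 / 69 90 111 167 188 / 202 48 104 125 146 / 160 181 62 83 139

The 25 entries sum to 3125, so each line sums to 3125/5 = 625.
Row 5: 160 + 181 + 83 + 139 + ? = 625, so (5,3) = 62.
The remaining cell in column 1 is (2,1) = 625 − 549 = 76.
Column 5: 97 + 55 + 146 + 139 + ? = 625, so (3,5) = 188.
Main diagonal needs 625; the known cells sum to 514, so (3,3) = 111.
Row 3 must total 625; the given cells sum to 458, so (3,4) = 167.
Column 4 must total 625; the given cells sum to 416, so (2,4) = 209.
From anti-diagonal, 625 − (97 + 209 + 111 + 160) gives (4,2) = 48.
Row 2 needs 625; the known cells sum to 472, so (2,3) = 153.
Using row 4: 202 + 48 + 125 + 146 + ? → (4,3) = 625 − 521 = 104.
The remaining cell in column 2 is (1,2) = 625 − 451 = 174.
The remaining cell in column 3 is (1,3) = 625 − 430 = 195.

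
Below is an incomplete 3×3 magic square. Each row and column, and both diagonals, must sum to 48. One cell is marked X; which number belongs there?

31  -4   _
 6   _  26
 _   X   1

Using row 1: 31 + (-4) + ? → (1,3) = 48 − 27 = 21.
From row 2, 48 − (6 + 26) gives (2,2) = 16.
From column 1, 48 − (31 + 6) gives (3,1) = 11.
The remaining cell in column 2 is (3,2) = 48 − 12 = 36.

36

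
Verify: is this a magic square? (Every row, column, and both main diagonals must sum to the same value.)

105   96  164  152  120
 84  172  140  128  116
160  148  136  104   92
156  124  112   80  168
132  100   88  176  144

Row 1: 105 + 96 + 164 + 152 + 120 = 637.
Row 2: 84 + 172 + 140 + 128 + 116 = 640.
Row 3: 160 + 148 + 136 + 104 + 92 = 640.
Row 4: 156 + 124 + 112 + 80 + 168 = 640.
Row 5: 132 + 100 + 88 + 176 + 144 = 640.
Column 1: 105 + 84 + 160 + 156 + 132 = 637.
Column 2: 96 + 172 + 148 + 124 + 100 = 640.
Column 3: 164 + 140 + 136 + 112 + 88 = 640.
Column 4: 152 + 128 + 104 + 80 + 176 = 640.
Column 5: 120 + 116 + 92 + 168 + 144 = 640.
Main diagonal: 105 + 172 + 136 + 80 + 144 = 637.
Anti-diagonal: 120 + 128 + 136 + 124 + 132 = 640.

No — main diagonal sums to 637 but column 3 sums to 640.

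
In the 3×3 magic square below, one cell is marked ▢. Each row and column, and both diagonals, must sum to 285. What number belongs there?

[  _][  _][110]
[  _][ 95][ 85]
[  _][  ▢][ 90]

115

Row 2 needs 285; the known cells sum to 180, so (2,1) = 105.
Main diagonal: 95 + 90 + ? = 285, so (1,1) = 100.
Using anti-diagonal: 110 + 95 + ? → (3,1) = 285 − 205 = 80.
Row 1 must total 285; the given cells sum to 210, so (1,2) = 75.
Using row 3: 80 + 90 + ? → (3,2) = 285 − 170 = 115.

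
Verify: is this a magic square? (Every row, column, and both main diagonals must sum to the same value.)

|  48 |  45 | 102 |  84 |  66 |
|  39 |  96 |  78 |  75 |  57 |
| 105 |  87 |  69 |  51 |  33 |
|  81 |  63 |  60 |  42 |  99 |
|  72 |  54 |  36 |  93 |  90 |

Yes

Row 1: 48 + 45 + 102 + 84 + 66 = 345.
Row 2: 39 + 96 + 78 + 75 + 57 = 345.
Row 3: 105 + 87 + 69 + 51 + 33 = 345.
Row 4: 81 + 63 + 60 + 42 + 99 = 345.
Row 5: 72 + 54 + 36 + 93 + 90 = 345.
Column 1: 48 + 39 + 105 + 81 + 72 = 345.
Column 2: 45 + 96 + 87 + 63 + 54 = 345.
Column 3: 102 + 78 + 69 + 60 + 36 = 345.
Column 4: 84 + 75 + 51 + 42 + 93 = 345.
Column 5: 66 + 57 + 33 + 99 + 90 = 345.
Main diagonal: 48 + 96 + 69 + 42 + 90 = 345.
Anti-diagonal: 66 + 75 + 69 + 63 + 72 = 345.
All lines sum to 345.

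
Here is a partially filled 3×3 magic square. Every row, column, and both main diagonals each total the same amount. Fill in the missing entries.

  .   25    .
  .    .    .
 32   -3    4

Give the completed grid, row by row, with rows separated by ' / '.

Row 3 is already complete: 32 + -3 + 4 = 33, so that is the magic constant.
Column 2 needs 33; the known cells sum to 22, so (2,2) = 11.
From main diagonal, 33 − (11 + 4) gives (1,1) = 18.
Using anti-diagonal: 11 + 32 + ? → (1,3) = 33 − 43 = -10.
Column 1 must total 33; the given cells sum to 50, so (2,1) = -17.
Using column 3: -10 + 4 + ? → (2,3) = 33 − (-6) = 39.

18 25 -10 / -17 11 39 / 32 -3 4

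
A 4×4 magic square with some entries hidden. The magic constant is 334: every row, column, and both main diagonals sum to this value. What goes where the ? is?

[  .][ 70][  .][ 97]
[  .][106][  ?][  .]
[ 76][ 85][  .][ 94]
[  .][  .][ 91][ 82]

The remaining cell in row 3 is (3,3) = 334 − 255 = 79.
Column 2 must total 334; the given cells sum to 261, so (4,2) = 73.
Column 4 must total 334; the given cells sum to 273, so (2,4) = 61.
The remaining cell in main diagonal is (1,1) = 334 − 267 = 67.
The remaining cell in row 1 is (1,3) = 334 − 234 = 100.
From row 4, 334 − (73 + 91 + 82) gives (4,1) = 88.
The remaining cell in column 1 is (2,1) = 334 − 231 = 103.
Column 3 must total 334; the given cells sum to 270, so (2,3) = 64.

64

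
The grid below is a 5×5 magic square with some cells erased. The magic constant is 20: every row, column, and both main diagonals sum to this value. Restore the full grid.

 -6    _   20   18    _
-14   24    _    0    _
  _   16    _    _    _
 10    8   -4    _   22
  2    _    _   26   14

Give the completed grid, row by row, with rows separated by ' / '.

Row 4 must total 20; the given cells sum to 36, so (4,4) = -16.
From column 1, 20 − (-6 + (-14) + 10 + 2) gives (3,1) = 28.
Column 4 needs 20; the known cells sum to 28, so (3,4) = -8.
Using main diagonal: -6 + 24 + (-16) + 14 + ? → (3,3) = 20 − 16 = 4.
Using anti-diagonal: 0 + 4 + 8 + 2 + ? → (1,5) = 20 − 14 = 6.
From row 1, 20 − (-6 + 20 + 18 + 6) gives (1,2) = -18.
Row 3 needs 20; the known cells sum to 40, so (3,5) = -20.
Column 2 must total 20; the given cells sum to 30, so (5,2) = -10.
Column 5 needs 20; the known cells sum to 22, so (2,5) = -2.
Row 2 must total 20; the given cells sum to 8, so (2,3) = 12.
Row 5 must total 20; the given cells sum to 32, so (5,3) = -12.

-6 -18 20 18 6 / -14 24 12 0 -2 / 28 16 4 -8 -20 / 10 8 -4 -16 22 / 2 -10 -12 26 14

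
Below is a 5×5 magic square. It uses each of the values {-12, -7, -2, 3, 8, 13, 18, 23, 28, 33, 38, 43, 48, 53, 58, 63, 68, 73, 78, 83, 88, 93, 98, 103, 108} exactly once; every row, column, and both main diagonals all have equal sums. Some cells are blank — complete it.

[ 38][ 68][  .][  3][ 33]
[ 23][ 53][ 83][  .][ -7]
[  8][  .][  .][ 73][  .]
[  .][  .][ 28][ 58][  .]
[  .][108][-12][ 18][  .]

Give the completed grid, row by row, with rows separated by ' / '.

38 68 98 3 33 / 23 53 83 88 -7 / 8 13 43 73 103 / 93 -2 28 58 63 / 78 108 -12 18 48

The 25 entries sum to 1200, so each line sums to 1200/5 = 240.
Row 1 needs 240; the known cells sum to 142, so (1,3) = 98.
Row 2: 23 + 53 + 83 + (-7) + ? = 240, so (2,4) = 88.
Using column 3: 98 + 83 + 28 + (-12) + ? → (3,3) = 240 − 197 = 43.
Main diagonal: 38 + 53 + 43 + 58 + ? = 240, so (5,5) = 48.
Using row 5: 108 + (-12) + 18 + 48 + ? → (5,1) = 240 − 162 = 78.
Column 1 needs 240; the known cells sum to 147, so (4,1) = 93.
Using anti-diagonal: 33 + 88 + 43 + 78 + ? → (4,2) = 240 − 242 = -2.
Row 4: 93 + (-2) + 28 + 58 + ? = 240, so (4,5) = 63.
Column 2 needs 240; the known cells sum to 227, so (3,2) = 13.
Column 5 needs 240; the known cells sum to 137, so (3,5) = 103.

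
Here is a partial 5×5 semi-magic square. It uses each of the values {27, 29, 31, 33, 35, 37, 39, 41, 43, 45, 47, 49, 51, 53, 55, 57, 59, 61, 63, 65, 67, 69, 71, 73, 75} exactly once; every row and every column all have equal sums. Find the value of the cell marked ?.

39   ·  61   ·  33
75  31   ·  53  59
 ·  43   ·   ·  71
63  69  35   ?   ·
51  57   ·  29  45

The 25 entries sum to 1275, so each line sums to 1275/5 = 255.
Row 2 must total 255; the given cells sum to 218, so (2,3) = 37.
The remaining cell in row 5 is (5,3) = 255 − 182 = 73.
Column 1 needs 255; the known cells sum to 228, so (3,1) = 27.
Column 2 must total 255; the given cells sum to 200, so (1,2) = 55.
Using column 3: 61 + 37 + 35 + 73 + ? → (3,3) = 255 − 206 = 49.
From column 5, 255 − (33 + 59 + 71 + 45) gives (4,5) = 47.
From row 1, 255 − (39 + 55 + 61 + 33) gives (1,4) = 67.
From row 3, 255 − (27 + 43 + 49 + 71) gives (3,4) = 65.
Using row 4: 63 + 69 + 35 + 47 + ? → (4,4) = 255 − 214 = 41.

41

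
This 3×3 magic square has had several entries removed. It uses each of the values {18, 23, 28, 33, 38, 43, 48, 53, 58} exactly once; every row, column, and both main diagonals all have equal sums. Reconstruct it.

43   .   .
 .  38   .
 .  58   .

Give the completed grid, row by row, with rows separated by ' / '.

The 9 entries sum to 342, so each line sums to 342/3 = 114.
From column 2, 114 − (38 + 58) gives (1,2) = 18.
Using main diagonal: 43 + 38 + ? → (3,3) = 114 − 81 = 33.
Row 1 needs 114; the known cells sum to 61, so (1,3) = 53.
Row 3 needs 114; the known cells sum to 91, so (3,1) = 23.
Column 1: 43 + 23 + ? = 114, so (2,1) = 48.
Column 3: 53 + 33 + ? = 114, so (2,3) = 28.

43 18 53 / 48 38 28 / 23 58 33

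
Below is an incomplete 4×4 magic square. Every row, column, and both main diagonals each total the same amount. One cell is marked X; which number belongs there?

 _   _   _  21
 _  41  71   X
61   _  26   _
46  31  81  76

86

Row 4 is complete and sums to 234; that is the magic constant.
The remaining cell in column 3 is (1,3) = 234 − 178 = 56.
The remaining cell in main diagonal is (1,1) = 234 − 143 = 91.
Anti-diagonal: 21 + 71 + 46 + ? = 234, so (3,2) = 96.
Row 1 needs 234; the known cells sum to 168, so (1,2) = 66.
Row 3: 61 + 96 + 26 + ? = 234, so (3,4) = 51.
From column 1, 234 − (91 + 61 + 46) gives (2,1) = 36.
The remaining cell in column 4 is (2,4) = 234 − 148 = 86.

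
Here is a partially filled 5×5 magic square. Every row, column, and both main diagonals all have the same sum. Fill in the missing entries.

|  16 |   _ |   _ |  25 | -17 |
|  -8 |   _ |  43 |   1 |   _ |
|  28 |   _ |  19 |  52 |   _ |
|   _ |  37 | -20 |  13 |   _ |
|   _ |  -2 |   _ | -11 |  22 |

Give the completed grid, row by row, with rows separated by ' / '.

16 49 7 25 -17 / -8 10 43 1 34 / 28 -14 19 52 -5 / 4 37 -20 13 46 / 40 -2 31 -11 22

Column 4 is already complete: 25 + 1 + 52 + 13 + -11 = 80, so that is the magic constant.
Main diagonal must total 80; the given cells sum to 70, so (2,2) = 10.
Anti-diagonal must total 80; the given cells sum to 40, so (5,1) = 40.
Row 2: -8 + 10 + 43 + 1 + ? = 80, so (2,5) = 34.
Row 5: 40 + (-2) + (-11) + 22 + ? = 80, so (5,3) = 31.
Column 1: 16 + (-8) + 28 + 40 + ? = 80, so (4,1) = 4.
Column 3 must total 80; the given cells sum to 73, so (1,3) = 7.
Row 1 must total 80; the given cells sum to 31, so (1,2) = 49.
Row 4 needs 80; the known cells sum to 34, so (4,5) = 46.
The remaining cell in column 2 is (3,2) = 80 − 94 = -14.
From column 5, 80 − (-17 + 34 + 46 + 22) gives (3,5) = -5.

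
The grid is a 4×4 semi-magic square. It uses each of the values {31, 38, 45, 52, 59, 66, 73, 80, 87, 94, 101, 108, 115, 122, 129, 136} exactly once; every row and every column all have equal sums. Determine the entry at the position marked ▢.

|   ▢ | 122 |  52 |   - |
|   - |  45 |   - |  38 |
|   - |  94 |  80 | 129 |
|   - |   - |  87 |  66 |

The 16 entries sum to 1336, so each line sums to 1336/4 = 334.
Row 3 needs 334; the known cells sum to 303, so (3,1) = 31.
Column 2 needs 334; the known cells sum to 261, so (4,2) = 73.
The remaining cell in column 3 is (2,3) = 334 − 219 = 115.
Column 4: 38 + 129 + 66 + ? = 334, so (1,4) = 101.
From row 1, 334 − (122 + 52 + 101) gives (1,1) = 59.

59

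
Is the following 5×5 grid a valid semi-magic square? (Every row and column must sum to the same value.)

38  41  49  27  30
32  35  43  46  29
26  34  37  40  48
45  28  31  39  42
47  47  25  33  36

No — row 2 sums to 185 but row 5 sums to 188.

Row 1: 38 + 41 + 49 + 27 + 30 = 185.
Row 2: 32 + 35 + 43 + 46 + 29 = 185.
Row 3: 26 + 34 + 37 + 40 + 48 = 185.
Row 4: 45 + 28 + 31 + 39 + 42 = 185.
Row 5: 47 + 47 + 25 + 33 + 36 = 188.
Column 1: 38 + 32 + 26 + 45 + 47 = 188.
Column 2: 41 + 35 + 34 + 28 + 47 = 185.
Column 3: 49 + 43 + 37 + 31 + 25 = 185.
Column 4: 27 + 46 + 40 + 39 + 33 = 185.
Column 5: 30 + 29 + 48 + 42 + 36 = 185.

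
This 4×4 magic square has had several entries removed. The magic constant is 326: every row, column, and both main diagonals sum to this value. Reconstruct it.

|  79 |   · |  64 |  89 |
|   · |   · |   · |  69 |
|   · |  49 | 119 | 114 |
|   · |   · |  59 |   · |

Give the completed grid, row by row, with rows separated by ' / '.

79 94 64 89 / 99 74 84 69 / 44 49 119 114 / 104 109 59 54

Using row 1: 79 + 64 + 89 + ? → (1,2) = 326 − 232 = 94.
Row 3: 49 + 119 + 114 + ? = 326, so (3,1) = 44.
Column 3 needs 326; the known cells sum to 242, so (2,3) = 84.
Column 4: 89 + 69 + 114 + ? = 326, so (4,4) = 54.
From main diagonal, 326 − (79 + 119 + 54) gives (2,2) = 74.
Anti-diagonal: 89 + 84 + 49 + ? = 326, so (4,1) = 104.
Using row 2: 74 + 84 + 69 + ? → (2,1) = 326 − 227 = 99.
Row 4 needs 326; the known cells sum to 217, so (4,2) = 109.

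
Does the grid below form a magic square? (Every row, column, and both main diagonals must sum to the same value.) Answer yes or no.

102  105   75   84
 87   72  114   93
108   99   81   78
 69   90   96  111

Row 1: 102 + 105 + 75 + 84 = 366.
Row 2: 87 + 72 + 114 + 93 = 366.
Row 3: 108 + 99 + 81 + 78 = 366.
Row 4: 69 + 90 + 96 + 111 = 366.
Column 1: 102 + 87 + 108 + 69 = 366.
Column 2: 105 + 72 + 99 + 90 = 366.
Column 3: 75 + 114 + 81 + 96 = 366.
Column 4: 84 + 93 + 78 + 111 = 366.
Main diagonal: 102 + 72 + 81 + 111 = 366.
Anti-diagonal: 84 + 114 + 99 + 69 = 366.
All lines sum to 366.

Yes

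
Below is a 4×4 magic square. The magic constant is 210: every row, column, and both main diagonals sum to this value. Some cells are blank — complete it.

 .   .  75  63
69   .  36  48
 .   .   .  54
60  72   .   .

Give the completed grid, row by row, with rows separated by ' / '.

42 30 75 63 / 69 57 36 48 / 39 51 66 54 / 60 72 33 45

Row 2 needs 210; the known cells sum to 153, so (2,2) = 57.
From column 4, 210 − (63 + 48 + 54) gives (4,4) = 45.
The remaining cell in anti-diagonal is (3,2) = 210 − 159 = 51.
The remaining cell in row 4 is (4,3) = 210 − 177 = 33.
Column 2 must total 210; the given cells sum to 180, so (1,2) = 30.
Column 3 must total 210; the given cells sum to 144, so (3,3) = 66.
Main diagonal must total 210; the given cells sum to 168, so (1,1) = 42.
Row 3 needs 210; the known cells sum to 171, so (3,1) = 39.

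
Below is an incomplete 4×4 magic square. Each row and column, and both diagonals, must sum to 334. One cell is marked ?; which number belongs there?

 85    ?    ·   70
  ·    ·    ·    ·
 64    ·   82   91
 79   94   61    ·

The remaining cell in row 3 is (3,2) = 334 − 237 = 97.
The remaining cell in row 4 is (4,4) = 334 − 234 = 100.
Column 1: 85 + 64 + 79 + ? = 334, so (2,1) = 106.
Using column 4: 70 + 91 + 100 + ? → (2,4) = 334 − 261 = 73.
Main diagonal needs 334; the known cells sum to 267, so (2,2) = 67.
Anti-diagonal needs 334; the known cells sum to 246, so (2,3) = 88.
Column 2: 67 + 97 + 94 + ? = 334, so (1,2) = 76.

76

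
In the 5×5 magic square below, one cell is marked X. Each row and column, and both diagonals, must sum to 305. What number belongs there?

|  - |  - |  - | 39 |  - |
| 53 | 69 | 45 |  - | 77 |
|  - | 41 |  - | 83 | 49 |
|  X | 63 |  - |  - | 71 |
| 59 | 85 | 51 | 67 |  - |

The remaining cell in row 2 is (2,4) = 305 − 244 = 61.
Row 5 needs 305; the known cells sum to 262, so (5,5) = 43.
Column 2 needs 305; the known cells sum to 258, so (1,2) = 47.
Using column 4: 39 + 61 + 83 + 67 + ? → (4,4) = 305 − 250 = 55.
Column 5 must total 305; the given cells sum to 240, so (1,5) = 65.
Anti-diagonal: 65 + 61 + 63 + 59 + ? = 305, so (3,3) = 57.
Row 3 must total 305; the given cells sum to 230, so (3,1) = 75.
Main diagonal: 69 + 57 + 55 + 43 + ? = 305, so (1,1) = 81.
From row 1, 305 − (81 + 47 + 39 + 65) gives (1,3) = 73.
Column 1 must total 305; the given cells sum to 268, so (4,1) = 37.

37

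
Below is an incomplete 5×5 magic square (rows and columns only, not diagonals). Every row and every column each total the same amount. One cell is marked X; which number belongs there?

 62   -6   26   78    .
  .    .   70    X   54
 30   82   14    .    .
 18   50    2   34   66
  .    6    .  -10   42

22

Row 4 is complete and sums to 170; that is the magic constant.
Row 1: 62 + (-6) + 26 + 78 + ? = 170, so (1,5) = 10.
Column 2 must total 170; the given cells sum to 132, so (2,2) = 38.
Using column 3: 26 + 70 + 14 + 2 + ? → (5,3) = 170 − 112 = 58.
Column 5 must total 170; the given cells sum to 172, so (3,5) = -2.
Row 3 needs 170; the known cells sum to 124, so (3,4) = 46.
Row 5 needs 170; the known cells sum to 96, so (5,1) = 74.
Column 1 must total 170; the given cells sum to 184, so (2,1) = -14.
From column 4, 170 − (78 + 46 + 34 + (-10)) gives (2,4) = 22.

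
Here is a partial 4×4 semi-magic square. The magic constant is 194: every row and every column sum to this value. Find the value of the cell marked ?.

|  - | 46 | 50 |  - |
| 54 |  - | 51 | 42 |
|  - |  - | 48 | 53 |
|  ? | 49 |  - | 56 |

44

Row 2: 54 + 51 + 42 + ? = 194, so (2,2) = 47.
Column 2: 46 + 47 + 49 + ? = 194, so (3,2) = 52.
Column 3: 50 + 51 + 48 + ? = 194, so (4,3) = 45.
Column 4: 42 + 53 + 56 + ? = 194, so (1,4) = 43.
Using row 1: 46 + 50 + 43 + ? → (1,1) = 194 − 139 = 55.
The remaining cell in row 3 is (3,1) = 194 − 153 = 41.
Row 4 must total 194; the given cells sum to 150, so (4,1) = 44.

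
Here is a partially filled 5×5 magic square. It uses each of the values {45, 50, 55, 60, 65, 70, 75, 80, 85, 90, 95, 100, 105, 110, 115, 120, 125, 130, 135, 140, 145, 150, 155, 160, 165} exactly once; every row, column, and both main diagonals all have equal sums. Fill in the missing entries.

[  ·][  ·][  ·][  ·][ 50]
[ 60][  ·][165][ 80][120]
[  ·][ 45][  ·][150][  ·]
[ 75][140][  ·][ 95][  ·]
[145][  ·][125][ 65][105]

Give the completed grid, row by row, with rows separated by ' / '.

The 25 entries sum to 2625, so each line sums to 2625/5 = 525.
Row 2: 60 + 165 + 80 + 120 + ? = 525, so (2,2) = 100.
Row 5 needs 525; the known cells sum to 440, so (5,2) = 85.
Column 2 must total 525; the given cells sum to 370, so (1,2) = 155.
The remaining cell in column 4 is (1,4) = 525 − 390 = 135.
Anti-diagonal needs 525; the known cells sum to 415, so (3,3) = 110.
Main diagonal needs 525; the known cells sum to 410, so (1,1) = 115.
Row 1: 115 + 155 + 135 + 50 + ? = 525, so (1,3) = 70.
The remaining cell in column 1 is (3,1) = 525 − 395 = 130.
Column 3 must total 525; the given cells sum to 470, so (4,3) = 55.
From row 3, 525 − (130 + 45 + 110 + 150) gives (3,5) = 90.
From row 4, 525 − (75 + 140 + 55 + 95) gives (4,5) = 160.

115 155 70 135 50 / 60 100 165 80 120 / 130 45 110 150 90 / 75 140 55 95 160 / 145 85 125 65 105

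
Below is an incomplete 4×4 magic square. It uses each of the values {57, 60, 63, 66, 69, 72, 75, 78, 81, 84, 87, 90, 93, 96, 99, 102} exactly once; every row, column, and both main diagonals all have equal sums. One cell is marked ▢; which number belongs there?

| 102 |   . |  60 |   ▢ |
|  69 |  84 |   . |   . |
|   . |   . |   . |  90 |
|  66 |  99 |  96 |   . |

93

The 16 entries sum to 1272, so each line sums to 1272/4 = 318.
The remaining cell in row 4 is (4,4) = 318 − 261 = 57.
The remaining cell in column 1 is (3,1) = 318 − 237 = 81.
Main diagonal must total 318; the given cells sum to 243, so (3,3) = 75.
The remaining cell in row 3 is (3,2) = 318 − 246 = 72.
Using column 2: 84 + 72 + 99 + ? → (1,2) = 318 − 255 = 63.
Column 3 needs 318; the known cells sum to 231, so (2,3) = 87.
Anti-diagonal needs 318; the known cells sum to 225, so (1,4) = 93.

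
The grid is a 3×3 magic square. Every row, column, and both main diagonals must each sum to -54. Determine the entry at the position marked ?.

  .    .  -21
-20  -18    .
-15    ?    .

-22

From row 2, -54 − (-20 + (-18)) gives (2,3) = -16.
Column 1 must total -54; the given cells sum to -35, so (1,1) = -19.
The remaining cell in column 3 is (3,3) = -54 − (-37) = -17.
The remaining cell in row 1 is (1,2) = -54 − (-40) = -14.
Row 3 must total -54; the given cells sum to -32, so (3,2) = -22.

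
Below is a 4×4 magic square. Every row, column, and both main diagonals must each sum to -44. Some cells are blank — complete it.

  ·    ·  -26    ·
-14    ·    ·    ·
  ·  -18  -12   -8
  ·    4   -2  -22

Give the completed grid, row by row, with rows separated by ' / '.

0 -20 -26 2 / -14 -10 -4 -16 / -6 -18 -12 -8 / -24 4 -2 -22

Row 3 needs -44; the known cells sum to -38, so (3,1) = -6.
From row 4, -44 − (4 + (-2) + (-22)) gives (4,1) = -24.
Column 1: -14 + (-6) + (-24) + ? = -44, so (1,1) = 0.
The remaining cell in column 3 is (2,3) = -44 − (-40) = -4.
Main diagonal must total -44; the given cells sum to -34, so (2,2) = -10.
Anti-diagonal: -4 + (-18) + (-24) + ? = -44, so (1,4) = 2.
Row 1 must total -44; the given cells sum to -24, so (1,2) = -20.
Using row 2: -14 + (-10) + (-4) + ? → (2,4) = -44 − (-28) = -16.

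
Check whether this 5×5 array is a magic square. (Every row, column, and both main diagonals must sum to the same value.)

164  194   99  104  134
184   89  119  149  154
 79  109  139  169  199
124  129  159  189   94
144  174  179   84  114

Row 1: 164 + 194 + 99 + 104 + 134 = 695.
Row 2: 184 + 89 + 119 + 149 + 154 = 695.
Row 3: 79 + 109 + 139 + 169 + 199 = 695.
Row 4: 124 + 129 + 159 + 189 + 94 = 695.
Row 5: 144 + 174 + 179 + 84 + 114 = 695.
Column 1: 164 + 184 + 79 + 124 + 144 = 695.
Column 2: 194 + 89 + 109 + 129 + 174 = 695.
Column 3: 99 + 119 + 139 + 159 + 179 = 695.
Column 4: 104 + 149 + 169 + 189 + 84 = 695.
Column 5: 134 + 154 + 199 + 94 + 114 = 695.
Main diagonal: 164 + 89 + 139 + 189 + 114 = 695.
Anti-diagonal: 134 + 149 + 139 + 129 + 144 = 695.
All lines sum to 695.

Yes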